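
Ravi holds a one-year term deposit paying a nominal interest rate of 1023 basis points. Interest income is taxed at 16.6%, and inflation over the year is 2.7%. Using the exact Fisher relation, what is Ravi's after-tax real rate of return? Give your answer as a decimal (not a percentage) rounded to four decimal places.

0.0568

After-tax nominal return = 10.23% × (1 − 0.166) = 8.53182%.
1 + r = 1.0853182 / 1.02700 = 1.056785
After-tax real rate = 1.056785 − 1 → 0.0568.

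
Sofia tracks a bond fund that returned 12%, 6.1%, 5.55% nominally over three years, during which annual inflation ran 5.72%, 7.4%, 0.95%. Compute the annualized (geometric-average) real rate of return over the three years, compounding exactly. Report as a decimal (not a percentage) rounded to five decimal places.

Nominal growth factor = 1.1200 × 1.0610 × 1.0555 = 1.25427176
Price-level growth factor = 1.0572 × 1.0740 × 1.0095 = 1.14621941
Real growth factor = 1.25427176 / 1.14621941 = 1.09426847
Annualized real rate = 1.09426847^(1/3) − 1 = 3.0484% → 0.03048.

0.03048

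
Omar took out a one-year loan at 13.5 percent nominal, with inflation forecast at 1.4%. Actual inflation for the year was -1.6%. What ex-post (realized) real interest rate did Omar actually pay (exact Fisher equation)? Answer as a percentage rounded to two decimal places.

15.35%

Ex-post: (1 + 0.1350)/(1 − 0.0160) − 1 = 15.3455%
So the realized real rate is 15.35%.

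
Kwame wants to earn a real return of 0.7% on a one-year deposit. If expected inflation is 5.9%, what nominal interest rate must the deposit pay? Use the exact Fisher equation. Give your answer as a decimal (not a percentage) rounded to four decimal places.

(1 + i) = (1 + r)(1 + π) = 1.00700 × 1.05900 = 1.066413
i = 1.066413 − 1, so the required nominal rate is 0.0664.

0.0664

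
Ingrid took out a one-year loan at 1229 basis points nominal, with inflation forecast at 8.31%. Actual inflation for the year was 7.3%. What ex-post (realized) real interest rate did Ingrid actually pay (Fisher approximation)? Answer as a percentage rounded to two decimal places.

4.99%

Ex-post: 12.29% − 7.3% = 4.990%
So the realized real rate is 4.99%.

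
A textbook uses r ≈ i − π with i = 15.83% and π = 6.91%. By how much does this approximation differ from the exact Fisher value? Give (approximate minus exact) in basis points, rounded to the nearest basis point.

58 basis points

Approximate: r ≈ 15.830% − 6.910% = 8.9200%
Exact: (1 + 0.1583)/(1 + 0.0691) − 1 = 8.3435%
Error = 8.9200% − 8.3435% = 0.5765% → 58 basis points.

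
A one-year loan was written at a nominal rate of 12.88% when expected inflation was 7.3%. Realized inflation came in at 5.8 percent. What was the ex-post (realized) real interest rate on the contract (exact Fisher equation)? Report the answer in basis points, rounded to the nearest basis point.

Ex-post: (1 + 0.1288)/(1 + 0.0580) − 1 = 6.6919%
So the realized real rate is 669 basis points.

669 basis points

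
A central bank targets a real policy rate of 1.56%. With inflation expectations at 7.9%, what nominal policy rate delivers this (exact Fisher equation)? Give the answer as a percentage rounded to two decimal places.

(1 + i) = (1 + r)(1 + π) = 1.01560 × 1.07900 = 1.0958324
i = 1.0958324 − 1, so the required nominal rate is 9.58%.

9.58%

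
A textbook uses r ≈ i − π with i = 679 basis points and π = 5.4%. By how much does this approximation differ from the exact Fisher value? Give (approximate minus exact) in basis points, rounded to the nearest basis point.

Approximate: r ≈ 6.790% − 5.400% = 1.3900%
Exact: (1 + 0.0679)/(1 + 0.0540) − 1 = 1.3188%
Error = 1.3900% − 1.3188% = 0.0712% → 7 basis points.

7 basis points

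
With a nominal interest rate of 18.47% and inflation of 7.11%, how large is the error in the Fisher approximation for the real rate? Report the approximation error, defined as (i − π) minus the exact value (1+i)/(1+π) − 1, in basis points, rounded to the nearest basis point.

Approximate: r ≈ 18.470% − 7.110% = 11.3600%
Exact: (1 + 0.1847)/(1 + 0.0711) − 1 = 10.6059%
Error = 11.3600% − 10.6059% = 0.7541% → 75 basis points.

75 basis points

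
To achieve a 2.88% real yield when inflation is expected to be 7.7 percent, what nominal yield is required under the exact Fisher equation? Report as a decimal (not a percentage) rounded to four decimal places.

0.1080

(1 + i) = (1 + r)(1 + π) = 1.02880 × 1.07700 = 1.1080176
i = 1.1080176 − 1, so the required nominal rate is 0.1080.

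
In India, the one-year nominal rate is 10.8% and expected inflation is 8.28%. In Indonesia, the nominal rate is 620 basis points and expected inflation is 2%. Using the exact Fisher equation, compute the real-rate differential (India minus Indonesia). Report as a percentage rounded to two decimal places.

-1.79%

India: (1 + 0.1080)/(1 + 0.0828) − 1 = 2.3273%
Indonesia: (1 + 0.0620)/(1 + 0.0200) − 1 = 4.1176%
Differential = 2.3273% − 4.1176% = -1.7903% → -1.79%.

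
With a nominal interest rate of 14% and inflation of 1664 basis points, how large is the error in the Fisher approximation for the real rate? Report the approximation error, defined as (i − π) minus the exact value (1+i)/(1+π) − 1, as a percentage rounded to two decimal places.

-0.38%

Approximate: r ≈ 14.000% − 16.640% = -2.6400%
Exact: (1 + 0.1400)/(1 + 0.1664) − 1 = -2.2634%
Error = -2.6400% − (-2.2634%) = -0.3766% → -0.38%.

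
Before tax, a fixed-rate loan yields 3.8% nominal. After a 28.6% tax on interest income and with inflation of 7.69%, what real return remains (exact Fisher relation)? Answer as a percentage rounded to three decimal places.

After-tax nominal return = 3.8% × (1 − 0.286) = 2.7132%.
1 + r = 1.027132 / 1.07690 = 0.953786
After-tax real rate = 0.953786 − 1 → -4.621%.

-4.621%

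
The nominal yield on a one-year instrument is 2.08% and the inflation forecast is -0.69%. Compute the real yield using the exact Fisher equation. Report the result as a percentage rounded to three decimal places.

By the Fisher identity, 1 + r = (1 + i)/(1 + π).
1 + r = 1.02080 / 0.99310 = 1.027892
r = 1.027892 − 1 = 2.7892%, i.e. 2.789%.

2.789%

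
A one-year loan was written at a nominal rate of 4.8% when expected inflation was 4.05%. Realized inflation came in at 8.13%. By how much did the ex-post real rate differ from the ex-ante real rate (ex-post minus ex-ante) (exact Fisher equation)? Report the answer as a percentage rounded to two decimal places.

Ex-ante: (1 + 0.0480)/(1 + 0.0405) − 1 = 0.7208%
Ex-post: (1 + 0.0480)/(1 + 0.0813) − 1 = -3.0796%
Difference (ex-post − ex-ante) = -3.8004% → -3.80%.

-3.80%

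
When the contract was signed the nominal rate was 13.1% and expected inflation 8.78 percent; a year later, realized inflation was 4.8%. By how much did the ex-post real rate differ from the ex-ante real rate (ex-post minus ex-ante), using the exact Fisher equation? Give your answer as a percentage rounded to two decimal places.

3.95%

Ex-ante: (1 + 0.1310)/(1 + 0.0878) − 1 = 3.9713%
Ex-post: (1 + 0.1310)/(1 + 0.0480) − 1 = 7.9198%
Difference (ex-post − ex-ante) = 3.9485% → 3.95%.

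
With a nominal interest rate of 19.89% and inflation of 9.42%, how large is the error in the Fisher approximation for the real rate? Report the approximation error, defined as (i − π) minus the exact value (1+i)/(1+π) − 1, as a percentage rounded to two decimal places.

0.90%

Approximate: r ≈ 19.890% − 9.420% = 10.4700%
Exact: (1 + 0.1989)/(1 + 0.0942) − 1 = 9.5686%
Error = 10.4700% − 9.5686% = 0.9014% → 0.90%.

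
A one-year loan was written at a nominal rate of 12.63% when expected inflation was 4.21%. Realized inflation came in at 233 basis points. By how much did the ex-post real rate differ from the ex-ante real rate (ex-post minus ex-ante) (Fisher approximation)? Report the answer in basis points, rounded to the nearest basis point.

188 basis points

Ex-ante: 12.63% − 4.21% = 8.420%
Ex-post: 12.63% − 2.33% = 10.300%
Difference (ex-post − ex-ante) = 1.8800% → 188 basis points.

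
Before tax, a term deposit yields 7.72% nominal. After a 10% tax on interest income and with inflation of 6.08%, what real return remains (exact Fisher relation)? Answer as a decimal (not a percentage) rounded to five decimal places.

After-tax nominal return = 7.72% × (1 − 0.1) = 6.9480%.
1 + r = 1.06948 / 1.06080 = 1.008183
After-tax real rate = 1.008183 − 1 → 0.00818.

0.00818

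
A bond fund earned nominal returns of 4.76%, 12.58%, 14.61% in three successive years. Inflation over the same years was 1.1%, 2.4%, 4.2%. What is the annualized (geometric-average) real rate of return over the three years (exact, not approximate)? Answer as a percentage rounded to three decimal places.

Compound the nominal returns: 1.0476 × 1.1258 × 1.1461 = 1.35169668.
Compound inflation: 1.0110 × 1.0240 × 1.0420 = 1.07874509.
Deflate: 1.35169668 / 1.07874509 = 1.25302696.
Annualized real rate = 1.25302696^(1/3) − 1 = 7.8086% → 7.809%.

7.809%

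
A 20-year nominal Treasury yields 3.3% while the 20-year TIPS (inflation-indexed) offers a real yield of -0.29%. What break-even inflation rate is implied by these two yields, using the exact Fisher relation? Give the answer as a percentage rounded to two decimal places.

(1 + π) = (1 + i)/(1 + r) = 1.03300 / 0.99710 = 1.036004
Break-even inflation = 1.036004 − 1 → 3.60%.

3.60%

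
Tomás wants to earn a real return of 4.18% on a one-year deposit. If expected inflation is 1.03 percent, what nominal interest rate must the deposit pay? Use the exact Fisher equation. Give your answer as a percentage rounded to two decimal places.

(1 + i) = (1 + r)(1 + π) = 1.04180 × 1.01030 = 1.05253054
i = 1.05253054 − 1, so the required nominal rate is 5.25%.

5.25%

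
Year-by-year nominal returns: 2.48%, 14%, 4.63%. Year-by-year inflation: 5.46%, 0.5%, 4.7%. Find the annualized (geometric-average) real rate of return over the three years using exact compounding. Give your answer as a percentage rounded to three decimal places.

3.276%

Compound the nominal returns: 1.0248 × 1.1400 × 1.0463 = 1.22236299.
Compound inflation: 1.0546 × 1.0050 × 1.0470 = 1.10968703.
Deflate: 1.22236299 / 1.10968703 = 1.10153851.
Annualized real rate = 1.10153851^(1/3) − 1 = 3.2761% → 3.276%.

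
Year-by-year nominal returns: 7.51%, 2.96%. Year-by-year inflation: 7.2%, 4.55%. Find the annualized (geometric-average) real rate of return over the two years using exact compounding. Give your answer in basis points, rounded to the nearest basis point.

Nominal growth factor = 1.0751 × 1.0296 = 1.10692296
Price-level growth factor = 1.0720 × 1.0455 = 1.12077600
Real growth factor = 1.10692296 / 1.12077600 = 0.98763978
Annualized real rate = 0.98763978^(1/2) − 1 = -0.6199% → -62 basis points.

-62 basis points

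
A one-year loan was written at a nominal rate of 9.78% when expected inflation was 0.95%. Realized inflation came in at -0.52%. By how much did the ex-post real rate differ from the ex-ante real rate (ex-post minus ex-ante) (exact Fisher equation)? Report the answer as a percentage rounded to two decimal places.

1.61%

Ex-ante: (1 + 0.0978)/(1 + 0.0095) − 1 = 8.7469%
Ex-post: (1 + 0.0978)/(1 − 0.0052) − 1 = 10.3538%
Difference (ex-post − ex-ante) = 1.6069% → 1.61%.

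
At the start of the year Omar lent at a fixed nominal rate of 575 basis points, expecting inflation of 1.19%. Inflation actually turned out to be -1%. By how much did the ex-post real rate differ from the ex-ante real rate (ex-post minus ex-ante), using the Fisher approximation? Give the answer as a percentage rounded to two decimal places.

2.19%

Ex-ante: 5.75% − 1.19% = 4.560%
Ex-post: 5.75% − (-1%) = 6.750%
Difference (ex-post − ex-ante) = 2.1900% → 2.19%.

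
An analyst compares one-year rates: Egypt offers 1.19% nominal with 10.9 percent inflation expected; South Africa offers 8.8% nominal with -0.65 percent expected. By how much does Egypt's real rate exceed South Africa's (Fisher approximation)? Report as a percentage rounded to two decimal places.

Egypt: 1.19% − 10.9% = -9.710%
South Africa: 8.8% − (-0.65%) = 9.450%
Differential = -19.160% → -19.16%.

-19.16%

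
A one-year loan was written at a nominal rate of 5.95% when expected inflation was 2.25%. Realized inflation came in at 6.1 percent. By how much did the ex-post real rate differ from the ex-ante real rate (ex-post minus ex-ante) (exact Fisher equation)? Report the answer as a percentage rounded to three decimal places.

Ex-ante: (1 + 0.0595)/(1 + 0.0225) − 1 = 3.6186%
Ex-post: (1 + 0.0595)/(1 + 0.0610) − 1 = -0.1414%
Difference (ex-post − ex-ante) = -3.7600% → -3.760%.

-3.760%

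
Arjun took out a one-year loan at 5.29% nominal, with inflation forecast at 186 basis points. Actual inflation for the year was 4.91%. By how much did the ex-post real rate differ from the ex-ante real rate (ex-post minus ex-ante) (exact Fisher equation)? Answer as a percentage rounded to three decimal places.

-3.005%

Ex-ante: (1 + 0.0529)/(1 + 0.0186) − 1 = 3.3674%
Ex-post: (1 + 0.0529)/(1 + 0.0491) − 1 = 0.3622%
Difference (ex-post − ex-ante) = -3.0052% → -3.005%.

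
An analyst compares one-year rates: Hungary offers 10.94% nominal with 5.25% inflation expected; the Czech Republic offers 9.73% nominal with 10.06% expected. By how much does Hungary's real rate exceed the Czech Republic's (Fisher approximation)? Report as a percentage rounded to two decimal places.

6.02%

Hungary: 10.94% − 5.25% = 5.690%
The Czech Republic: 9.73% − 10.06% = -0.330%
Differential = 6.020% → 6.02%.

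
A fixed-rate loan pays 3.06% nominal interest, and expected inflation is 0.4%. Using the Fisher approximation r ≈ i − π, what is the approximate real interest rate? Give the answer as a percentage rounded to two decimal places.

r ≈ i − π = 3.06% − 0.4% = 2.66%.

2.66%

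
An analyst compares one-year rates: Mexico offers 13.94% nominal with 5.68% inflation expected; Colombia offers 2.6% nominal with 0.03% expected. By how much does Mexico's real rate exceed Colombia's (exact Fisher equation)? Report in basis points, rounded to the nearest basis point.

Mexico: (1 + 0.1394)/(1 + 0.0568) − 1 = 7.8160%
Colombia: (1 + 0.0260)/(1 + 0.0003) − 1 = 2.5692%
Differential = 7.8160% − 2.5692% = 5.2468% → 525 basis points.

525 basis points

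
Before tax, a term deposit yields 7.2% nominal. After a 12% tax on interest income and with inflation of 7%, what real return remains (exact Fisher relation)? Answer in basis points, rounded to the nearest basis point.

-62 basis points

After-tax nominal return = 7.2% × (1 − 0.12) = 6.3360%.
1 + r = 1.06336 / 1.07000 = 0.993794
After-tax real rate = 0.993794 − 1 → -62 basis points.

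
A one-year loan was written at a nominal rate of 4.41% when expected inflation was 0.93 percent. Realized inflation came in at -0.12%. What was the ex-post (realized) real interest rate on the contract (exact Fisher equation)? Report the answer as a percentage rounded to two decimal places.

4.54%

Ex-post: (1 + 0.0441)/(1 − 0.0012) − 1 = 4.5354%
So the realized real rate is 4.54%.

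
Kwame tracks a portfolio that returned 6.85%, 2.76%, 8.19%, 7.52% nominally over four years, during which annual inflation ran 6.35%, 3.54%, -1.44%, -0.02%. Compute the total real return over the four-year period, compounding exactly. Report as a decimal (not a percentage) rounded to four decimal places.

Nominal growth factor = 1.0685 × 1.0276 × 1.0819 × 1.0752 = 1.277247
Price-level growth factor = 1.0635 × 1.0354 × 0.9856 × 0.9998 = 1.085074
Real growth factor = 1.277247 / 1.085074 = 1.177106
Total real return = 1.177106 − 1 → 0.1771.

0.1771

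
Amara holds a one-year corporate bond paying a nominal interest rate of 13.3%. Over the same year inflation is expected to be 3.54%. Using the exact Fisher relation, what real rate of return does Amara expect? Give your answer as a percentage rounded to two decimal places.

1 + r = 1.13300 / 1.03540 = 1.094263
r = 1.094263 − 1 = 9.4263%, i.e. 9.43%.

9.43%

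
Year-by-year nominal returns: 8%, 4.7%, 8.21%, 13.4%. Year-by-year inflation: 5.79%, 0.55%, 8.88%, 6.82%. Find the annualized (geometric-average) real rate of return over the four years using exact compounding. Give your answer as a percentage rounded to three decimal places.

Compound the nominal returns: 1.0800 × 1.0470 × 1.0821 × 1.1340 = 1.38755718.
Compound inflation: 1.0579 × 1.0055 × 1.0888 × 1.0682 = 1.23716430.
Deflate: 1.38755718 / 1.23716430 = 1.12156258.
Annualized real rate = 1.12156258^(1/4) − 1 = 2.9096% → 2.910%.

2.910%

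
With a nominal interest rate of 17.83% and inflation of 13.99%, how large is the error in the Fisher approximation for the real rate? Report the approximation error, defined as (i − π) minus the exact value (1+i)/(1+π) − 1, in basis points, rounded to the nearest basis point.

Approximate: r ≈ 17.830% − 13.990% = 3.8400%
Exact: (1 + 0.1783)/(1 + 0.1399) − 1 = 3.3687%
Error = 3.8400% − 3.3687% = 0.4713% → 47 basis points.

47 basis points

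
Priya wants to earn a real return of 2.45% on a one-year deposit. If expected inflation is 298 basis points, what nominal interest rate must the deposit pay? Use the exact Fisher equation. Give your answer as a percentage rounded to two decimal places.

5.50%

(1 + i) = (1 + r)(1 + π) = 1.02450 × 1.02980 = 1.0550301
i = 1.0550301 − 1, so the required nominal rate is 5.50%.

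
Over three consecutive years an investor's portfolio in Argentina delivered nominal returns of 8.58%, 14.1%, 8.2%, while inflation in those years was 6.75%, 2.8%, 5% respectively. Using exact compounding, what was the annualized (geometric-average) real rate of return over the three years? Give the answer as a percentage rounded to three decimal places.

5.173%

Nominal growth factor = 1.0858 × 1.1410 × 1.0820 = 1.34048742
Price-level growth factor = 1.0675 × 1.0280 × 1.0500 = 1.15225950
Real growth factor = 1.34048742 / 1.15225950 = 1.16335549
Annualized real rate = 1.16335549^(1/3) − 1 = 5.1730% → 5.173%.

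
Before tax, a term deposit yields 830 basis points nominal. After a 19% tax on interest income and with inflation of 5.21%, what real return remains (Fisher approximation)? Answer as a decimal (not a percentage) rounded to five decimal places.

After-tax nominal return = 8.3% × (1 − 0.19) = 6.7230%.
r ≈ 6.7230% − 5.21% → 0.01513.

0.01513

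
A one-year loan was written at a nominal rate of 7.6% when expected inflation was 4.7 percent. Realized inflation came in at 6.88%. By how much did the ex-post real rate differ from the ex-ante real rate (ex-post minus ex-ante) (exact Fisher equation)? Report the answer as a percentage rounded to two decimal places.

-2.10%

Ex-ante: (1 + 0.0760)/(1 + 0.0470) − 1 = 2.7698%
Ex-post: (1 + 0.0760)/(1 + 0.0688) − 1 = 0.6737%
Difference (ex-post − ex-ante) = -2.0962% → -2.10%.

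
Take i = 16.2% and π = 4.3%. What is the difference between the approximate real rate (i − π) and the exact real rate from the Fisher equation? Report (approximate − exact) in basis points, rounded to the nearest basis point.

Approximate: r ≈ 16.200% − 4.300% = 11.9000%
Exact: (1 + 0.1620)/(1 + 0.0430) − 1 = 11.4094%
Error = 11.9000% − 11.4094% = 0.4906% → 49 basis points.

49 basis points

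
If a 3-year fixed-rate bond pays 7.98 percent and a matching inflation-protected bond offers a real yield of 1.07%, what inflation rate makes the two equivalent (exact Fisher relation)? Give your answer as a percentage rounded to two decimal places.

6.84%

(1 + π) = (1 + i)/(1 + r) = 1.07980 / 1.01070 = 1.068368
Break-even inflation = 1.068368 − 1 → 6.84%.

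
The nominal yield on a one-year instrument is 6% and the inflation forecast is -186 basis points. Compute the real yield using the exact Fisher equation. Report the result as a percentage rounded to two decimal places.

1 + r = 1.06000 / 0.98140 = 1.080090
r = 1.080090 − 1 = 8.0090%, i.e. 8.01%.

8.01%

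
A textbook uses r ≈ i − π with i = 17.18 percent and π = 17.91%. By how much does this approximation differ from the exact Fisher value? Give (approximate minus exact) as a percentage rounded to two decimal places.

Approximate: r ≈ 17.180% − 17.910% = -0.7300%
Exact: (1 + 0.1718)/(1 + 0.1791) − 1 = -0.6191%
Error = -0.7300% − (-0.6191%) = -0.1109% → -0.11%.

-0.11%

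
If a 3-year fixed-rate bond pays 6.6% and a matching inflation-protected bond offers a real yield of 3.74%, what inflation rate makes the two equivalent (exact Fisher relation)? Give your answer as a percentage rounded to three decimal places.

(1 + π) = (1 + i)/(1 + r) = 1.06600 / 1.03740 = 1.027569
Break-even inflation = 1.027569 − 1 → 2.757%.

2.757%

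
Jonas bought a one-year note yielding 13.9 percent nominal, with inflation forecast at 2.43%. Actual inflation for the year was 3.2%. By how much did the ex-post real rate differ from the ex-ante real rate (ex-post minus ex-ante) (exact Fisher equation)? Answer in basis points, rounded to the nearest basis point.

Ex-ante: (1 + 0.1390)/(1 + 0.0243) − 1 = 11.1979%
Ex-post: (1 + 0.1390)/(1 + 0.0320) − 1 = 10.3682%
Difference (ex-post − ex-ante) = -0.8297% → -83 basis points.

-83 basis points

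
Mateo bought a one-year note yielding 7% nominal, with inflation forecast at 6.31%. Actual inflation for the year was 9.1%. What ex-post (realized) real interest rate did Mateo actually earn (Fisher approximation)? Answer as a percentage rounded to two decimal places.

-2.10%

Ex-post: 7% − 9.1% = -2.100%
So the realized real rate is -2.10%.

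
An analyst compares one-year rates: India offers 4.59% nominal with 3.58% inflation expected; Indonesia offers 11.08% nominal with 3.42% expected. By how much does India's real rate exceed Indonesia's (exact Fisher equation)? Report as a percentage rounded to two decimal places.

-6.43%

India: (1 + 0.0459)/(1 + 0.0358) − 1 = 0.9751%
Indonesia: (1 + 0.1108)/(1 + 0.0342) − 1 = 7.4067%
Differential = 0.9751% − 7.4067% = -6.4316% → -6.43%.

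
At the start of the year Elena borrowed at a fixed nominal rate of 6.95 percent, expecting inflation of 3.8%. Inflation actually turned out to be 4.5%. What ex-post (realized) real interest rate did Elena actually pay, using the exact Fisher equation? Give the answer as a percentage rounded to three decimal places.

Ex-post: (1 + 0.0695)/(1 + 0.0450) − 1 = 2.344498%
So the realized real rate is 2.344%.

2.344%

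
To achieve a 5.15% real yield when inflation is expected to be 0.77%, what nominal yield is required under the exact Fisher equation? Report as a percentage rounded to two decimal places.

5.96%

(1 + i) = (1 + r)(1 + π) = 1.05150 × 1.00770 = 1.05959655
i = 1.05959655 − 1, so the required nominal rate is 5.96%.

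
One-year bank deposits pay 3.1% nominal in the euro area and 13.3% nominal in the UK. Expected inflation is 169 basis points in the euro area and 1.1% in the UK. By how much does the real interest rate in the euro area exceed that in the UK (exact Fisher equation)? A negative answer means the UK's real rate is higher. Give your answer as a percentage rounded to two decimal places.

-10.68%

The euro area: (1 + 0.0310)/(1 + 0.0169) − 1 = 1.3866%
The UK: (1 + 0.1330)/(1 + 0.0110) − 1 = 12.0673%
Differential = 1.3866% − 12.0673% = -10.6807% → -10.68%.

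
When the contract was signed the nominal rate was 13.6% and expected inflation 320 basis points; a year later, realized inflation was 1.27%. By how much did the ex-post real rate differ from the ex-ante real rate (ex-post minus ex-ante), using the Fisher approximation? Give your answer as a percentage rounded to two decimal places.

Ex-ante: 13.6% − 3.2% = 10.400%
Ex-post: 13.6% − 1.27% = 12.330%
Difference (ex-post − ex-ante) = 1.9300% → 1.93%.

1.93%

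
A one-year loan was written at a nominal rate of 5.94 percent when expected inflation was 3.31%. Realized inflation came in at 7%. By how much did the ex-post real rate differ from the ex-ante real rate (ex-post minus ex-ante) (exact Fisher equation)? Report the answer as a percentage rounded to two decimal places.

-3.54%

Ex-ante: (1 + 0.0594)/(1 + 0.0331) − 1 = 2.5457%
Ex-post: (1 + 0.0594)/(1 + 0.0700) − 1 = -0.9907%
Difference (ex-post − ex-ante) = -3.5364% → -3.54%.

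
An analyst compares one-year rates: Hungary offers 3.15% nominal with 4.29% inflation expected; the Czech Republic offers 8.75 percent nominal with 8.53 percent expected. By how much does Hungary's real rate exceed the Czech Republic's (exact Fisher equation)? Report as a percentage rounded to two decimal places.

-1.30%

Hungary: (1 + 0.0315)/(1 + 0.0429) − 1 = -1.0931%
The Czech Republic: (1 + 0.0875)/(1 + 0.0853) − 1 = 0.2027%
Differential = -1.0931% − 0.2027% = -1.2958% → -1.30%.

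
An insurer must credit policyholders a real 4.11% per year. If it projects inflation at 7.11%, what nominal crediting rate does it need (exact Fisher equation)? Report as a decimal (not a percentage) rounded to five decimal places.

(1 + i) = (1 + r)(1 + π) = 1.04110 × 1.07110 = 1.11512221
i = 1.11512221 − 1, so the required nominal rate is 0.11512.

0.11512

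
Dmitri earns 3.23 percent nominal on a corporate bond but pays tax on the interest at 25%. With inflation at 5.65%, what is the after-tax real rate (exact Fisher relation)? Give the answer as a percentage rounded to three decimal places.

After-tax nominal return = 3.23% × (1 − 0.25) = 2.4225%.
1 + r = 1.024225 / 1.05650 = 0.969451
After-tax real rate = 0.969451 − 1 → -3.055%.

-3.055%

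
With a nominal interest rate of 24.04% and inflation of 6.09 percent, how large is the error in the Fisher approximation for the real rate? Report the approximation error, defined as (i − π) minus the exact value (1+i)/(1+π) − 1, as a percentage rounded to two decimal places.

Approximate: r ≈ 24.040% − 6.090% = 17.9500%
Exact: (1 + 0.2404)/(1 + 0.0609) − 1 = 16.9196%
Error = 17.9500% − 16.9196% = 1.0304% → 1.03%.

1.03%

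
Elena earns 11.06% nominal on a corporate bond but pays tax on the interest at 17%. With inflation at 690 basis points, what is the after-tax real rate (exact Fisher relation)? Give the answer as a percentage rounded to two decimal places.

After-tax nominal return = 11.06% × (1 − 0.17) = 9.1798%.
1 + r = 1.091798 / 1.06900 = 1.021326
After-tax real rate = 1.021326 − 1 → 2.13%.

2.13%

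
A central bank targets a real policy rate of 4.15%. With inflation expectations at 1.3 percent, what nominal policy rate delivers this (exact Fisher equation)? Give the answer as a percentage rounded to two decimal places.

5.50%

(1 + i) = (1 + r)(1 + π) = 1.04150 × 1.01300 = 1.0550395
i = 1.0550395 − 1, so the required nominal rate is 5.50%.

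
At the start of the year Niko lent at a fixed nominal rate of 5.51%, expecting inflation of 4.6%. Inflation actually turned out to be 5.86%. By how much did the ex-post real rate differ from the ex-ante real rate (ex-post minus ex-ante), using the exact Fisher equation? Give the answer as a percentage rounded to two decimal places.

-1.20%

Ex-ante: (1 + 0.0551)/(1 + 0.0460) − 1 = 0.8700%
Ex-post: (1 + 0.0551)/(1 + 0.0586) − 1 = -0.3306%
Difference (ex-post − ex-ante) = -1.2006% → -1.20%.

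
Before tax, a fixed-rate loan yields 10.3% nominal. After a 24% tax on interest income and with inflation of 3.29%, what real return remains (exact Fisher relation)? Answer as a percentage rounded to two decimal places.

4.39%

After-tax nominal return = 10.3% × (1 − 0.24) = 7.8280%.
1 + r = 1.07828 / 1.03290 = 1.043935
After-tax real rate = 1.043935 − 1 → 4.39%.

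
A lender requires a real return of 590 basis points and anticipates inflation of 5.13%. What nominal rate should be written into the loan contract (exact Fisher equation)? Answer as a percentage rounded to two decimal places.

(1 + i) = (1 + r)(1 + π) = 1.05900 × 1.05130 = 1.1133267
i = 1.1133267 − 1, so the required nominal rate is 11.33%.

11.33%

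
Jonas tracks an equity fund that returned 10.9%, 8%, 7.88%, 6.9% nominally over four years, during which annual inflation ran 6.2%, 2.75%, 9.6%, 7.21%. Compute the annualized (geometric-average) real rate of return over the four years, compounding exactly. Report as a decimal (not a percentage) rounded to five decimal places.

Nominal growth factor = 1.1090 × 1.0800 × 1.0788 × 1.0690 = 1.38125526
Price-level growth factor = 1.0620 × 1.0275 × 1.0960 × 1.0721 = 1.28218945
Real growth factor = 1.38125526 / 1.28218945 = 1.07726301
Annualized real rate = 1.07726301^(1/4) − 1 = 1.8780% → 0.01878.

0.01878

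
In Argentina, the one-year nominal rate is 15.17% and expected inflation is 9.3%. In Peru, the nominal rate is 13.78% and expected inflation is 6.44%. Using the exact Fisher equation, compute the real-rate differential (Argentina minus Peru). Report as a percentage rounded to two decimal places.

Argentina: (1 + 0.1517)/(1 + 0.0930) − 1 = 5.3705%
Peru: (1 + 0.1378)/(1 + 0.0644) − 1 = 6.8959%
Differential = 5.3705% − 6.8959% = -1.5254% → -1.53%.

-1.53%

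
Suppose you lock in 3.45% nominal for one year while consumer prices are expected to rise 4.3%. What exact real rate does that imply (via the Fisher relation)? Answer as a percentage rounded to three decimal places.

By the Fisher relation, 1 + r = (1 + i)/(1 + π).
1 + r = 1.03450 / 1.04300 = 0.991850
r = 0.991850 − 1 = -0.8150%, i.e. -0.815%.

-0.815%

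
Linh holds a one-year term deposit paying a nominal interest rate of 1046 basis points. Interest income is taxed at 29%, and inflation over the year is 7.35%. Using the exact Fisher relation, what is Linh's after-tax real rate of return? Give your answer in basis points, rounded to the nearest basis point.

7 basis points

After-tax nominal return = 10.46% × (1 − 0.29) = 7.4266%.
1 + r = 1.074266 / 1.07350 = 1.000714
After-tax real rate = 1.000714 − 1 → 7 basis points.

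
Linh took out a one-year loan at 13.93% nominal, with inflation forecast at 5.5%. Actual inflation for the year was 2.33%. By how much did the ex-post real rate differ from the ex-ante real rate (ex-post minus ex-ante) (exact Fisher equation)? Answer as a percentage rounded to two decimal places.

3.35%

Ex-ante: (1 + 0.1393)/(1 + 0.0550) − 1 = 7.9905%
Ex-post: (1 + 0.1393)/(1 + 0.0233) − 1 = 11.3359%
Difference (ex-post − ex-ante) = 3.3454% → 3.35%.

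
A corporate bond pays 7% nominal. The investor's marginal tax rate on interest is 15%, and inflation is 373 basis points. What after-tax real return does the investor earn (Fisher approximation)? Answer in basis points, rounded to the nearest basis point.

After-tax nominal return = 7% × (1 − 0.15) = 5.9500%.
r ≈ 5.9500% − 3.73% → 222 basis points.

222 basis points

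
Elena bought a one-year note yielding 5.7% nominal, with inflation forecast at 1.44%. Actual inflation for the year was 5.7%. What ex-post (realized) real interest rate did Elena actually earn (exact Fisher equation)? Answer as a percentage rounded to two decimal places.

Ex-post: (1 + 0.0570)/(1 + 0.0570) − 1 = 0.0000%
So the realized real rate is 0.00%.

0.00%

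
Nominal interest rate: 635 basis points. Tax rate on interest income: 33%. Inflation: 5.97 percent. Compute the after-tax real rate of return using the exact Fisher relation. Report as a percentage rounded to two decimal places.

-1.62%

After-tax nominal return = 6.35% × (1 − 0.33) = 4.2545%.
1 + r = 1.042545 / 1.05970 = 0.983811
After-tax real rate = 0.983811 − 1 → -1.62%.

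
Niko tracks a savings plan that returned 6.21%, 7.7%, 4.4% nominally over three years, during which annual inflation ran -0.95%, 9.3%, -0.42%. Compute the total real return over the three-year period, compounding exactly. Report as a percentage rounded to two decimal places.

10.77%

Compound the nominal returns: 1.0621 × 1.0770 × 1.0440 = 1.194212.
Compound inflation: 0.9905 × 1.0930 × 0.9958 = 1.078070.
Deflate: 1.194212 / 1.078070 = 1.107732.
Total real return = 1.107732 − 1 → 10.77%.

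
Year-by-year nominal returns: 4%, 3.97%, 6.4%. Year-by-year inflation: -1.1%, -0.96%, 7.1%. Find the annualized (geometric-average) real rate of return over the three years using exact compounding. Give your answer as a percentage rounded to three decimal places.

3.125%

Compound the nominal returns: 1.0400 × 1.0397 × 1.0640 = 1.15049043.
Compound inflation: 0.9890 × 0.9904 × 1.0710 = 1.04905050.
Deflate: 1.15049043 / 1.04905050 = 1.09669690.
Annualized real rate = 1.09669690^(1/3) − 1 = 3.1246% → 3.125%.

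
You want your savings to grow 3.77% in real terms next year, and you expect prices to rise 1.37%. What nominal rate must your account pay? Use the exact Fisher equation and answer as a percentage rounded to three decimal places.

5.192%

(1 + i) = (1 + r)(1 + π) = 1.03770 × 1.01370 = 1.05191649
i = 1.05191649 − 1, so the required nominal rate is 5.192%.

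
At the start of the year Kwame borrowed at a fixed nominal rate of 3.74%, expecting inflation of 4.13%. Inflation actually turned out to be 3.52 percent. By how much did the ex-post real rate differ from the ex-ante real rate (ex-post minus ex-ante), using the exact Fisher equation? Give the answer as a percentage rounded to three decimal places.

Ex-ante: (1 + 0.0374)/(1 + 0.0413) − 1 = -0.3745%
Ex-post: (1 + 0.0374)/(1 + 0.0352) − 1 = 0.2125%
Difference (ex-post − ex-ante) = 0.5871% → 0.587%.

0.587%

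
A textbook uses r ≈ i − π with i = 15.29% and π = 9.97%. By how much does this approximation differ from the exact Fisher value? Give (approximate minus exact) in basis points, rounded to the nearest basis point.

48 basis points

Approximate: r ≈ 15.290% − 9.970% = 5.3200%
Exact: (1 + 0.1529)/(1 + 0.0997) − 1 = 4.8377%
Error = 5.3200% − 4.8377% = 0.4823% → 48 basis points.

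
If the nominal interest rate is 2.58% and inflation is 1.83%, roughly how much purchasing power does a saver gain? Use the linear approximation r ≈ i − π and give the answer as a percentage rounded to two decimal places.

0.75%

r ≈ i − π = 2.58% − 1.83% = 0.75%.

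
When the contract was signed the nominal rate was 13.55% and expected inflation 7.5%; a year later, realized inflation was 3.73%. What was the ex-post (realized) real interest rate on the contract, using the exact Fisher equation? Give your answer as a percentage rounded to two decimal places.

Ex-post: (1 + 0.1355)/(1 + 0.0373) − 1 = 9.4669%
So the realized real rate is 9.47%.

9.47%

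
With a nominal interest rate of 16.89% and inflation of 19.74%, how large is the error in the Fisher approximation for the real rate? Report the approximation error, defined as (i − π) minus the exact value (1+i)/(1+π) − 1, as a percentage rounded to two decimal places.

-0.47%

Approximate: r ≈ 16.890% − 19.740% = -2.8500%
Exact: (1 + 0.1689)/(1 + 0.1974) − 1 = -2.3802%
Error = -2.8500% − (-2.3802%) = -0.4698% → -0.47%.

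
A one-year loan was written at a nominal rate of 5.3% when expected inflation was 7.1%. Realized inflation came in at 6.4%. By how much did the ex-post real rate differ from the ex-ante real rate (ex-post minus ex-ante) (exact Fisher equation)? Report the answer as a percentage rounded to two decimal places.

Ex-ante: (1 + 0.0530)/(1 + 0.0710) − 1 = -1.6807%
Ex-post: (1 + 0.0530)/(1 + 0.0640) − 1 = -1.0338%
Difference (ex-post − ex-ante) = 0.6468% → 0.65%.

0.65%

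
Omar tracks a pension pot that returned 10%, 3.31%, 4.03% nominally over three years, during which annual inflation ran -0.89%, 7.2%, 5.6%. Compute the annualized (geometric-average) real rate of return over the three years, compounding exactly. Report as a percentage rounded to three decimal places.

Nominal growth factor = 1.1000 × 1.0331 × 1.0403 = 1.18220732
Price-level growth factor = 0.9911 × 1.0720 × 1.0560 = 1.12195692
Real growth factor = 1.18220732 / 1.12195692 = 1.05370118
Annualized real rate = 1.05370118^(1/3) − 1 = 1.7589% → 1.759%.

1.759%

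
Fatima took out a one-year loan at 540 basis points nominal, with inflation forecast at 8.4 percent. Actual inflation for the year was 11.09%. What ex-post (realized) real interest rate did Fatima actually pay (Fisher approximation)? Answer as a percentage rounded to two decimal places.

-5.69%

Ex-post: 5.4% − 11.09% = -5.690%
So the realized real rate is -5.69%.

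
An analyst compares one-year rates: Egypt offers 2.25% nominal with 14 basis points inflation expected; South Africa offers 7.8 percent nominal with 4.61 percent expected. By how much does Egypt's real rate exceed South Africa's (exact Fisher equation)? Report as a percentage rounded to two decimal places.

Egypt: (1 + 0.0225)/(1 + 0.0014) − 1 = 2.1071%
South Africa: (1 + 0.0780)/(1 + 0.0461) − 1 = 3.0494%
Differential = 2.1071% − 3.0494% = -0.9424% → -0.94%.

-0.94%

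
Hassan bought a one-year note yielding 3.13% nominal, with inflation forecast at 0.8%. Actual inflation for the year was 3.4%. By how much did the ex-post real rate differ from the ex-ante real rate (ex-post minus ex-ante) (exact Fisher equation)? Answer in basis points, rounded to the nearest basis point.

Ex-ante: (1 + 0.0313)/(1 + 0.0080) − 1 = 2.3115%
Ex-post: (1 + 0.0313)/(1 + 0.0340) − 1 = -0.2611%
Difference (ex-post − ex-ante) = -2.5726% → -257 basis points.

-257 basis points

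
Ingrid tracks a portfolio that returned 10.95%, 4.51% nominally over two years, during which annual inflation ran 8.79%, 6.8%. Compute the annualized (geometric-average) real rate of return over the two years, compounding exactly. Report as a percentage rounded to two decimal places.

-0.10%

Compound the nominal returns: 1.1095 × 1.0451 = 1.15953845.
Compound inflation: 1.0879 × 1.0680 = 1.16187720.
Deflate: 1.15953845 / 1.16187720 = 0.99798709.
Annualized real rate = 0.99798709^(1/2) − 1 = -0.1007% → -0.10%.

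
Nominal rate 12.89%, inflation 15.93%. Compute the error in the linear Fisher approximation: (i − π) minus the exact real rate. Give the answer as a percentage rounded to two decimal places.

-0.42%

Approximate: r ≈ 12.890% − 15.930% = -3.0400%
Exact: (1 + 0.1289)/(1 + 0.1593) − 1 = -2.6223%
Error = -3.0400% − (-2.6223%) = -0.4177% → -0.42%.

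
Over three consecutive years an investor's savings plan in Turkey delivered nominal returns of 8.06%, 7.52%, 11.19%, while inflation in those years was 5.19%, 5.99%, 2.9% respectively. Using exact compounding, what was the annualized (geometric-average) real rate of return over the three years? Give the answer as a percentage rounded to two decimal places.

4.04%

Nominal growth factor = 1.0806 × 1.0752 × 1.1119 = 1.29187338
Price-level growth factor = 1.0519 × 1.0599 × 1.0290 = 1.14724117
Real growth factor = 1.29187338 / 1.14724117 = 1.12606958
Annualized real rate = 1.12606958^(1/3) − 1 = 4.0371% → 4.04%.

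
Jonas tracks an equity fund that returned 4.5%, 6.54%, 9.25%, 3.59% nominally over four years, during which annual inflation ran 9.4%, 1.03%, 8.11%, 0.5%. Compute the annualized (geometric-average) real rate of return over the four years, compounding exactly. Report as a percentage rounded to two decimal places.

1.21%

Compound the nominal returns: 1.0450 × 1.0654 × 1.0925 × 1.0359 = 1.25999337.
Compound inflation: 1.0940 × 1.0103 × 1.0811 × 1.0050 = 1.20087998.
Deflate: 1.25999337 / 1.20087998 = 1.04922507.
Annualized real rate = 1.04922507^(1/4) − 1 = 1.2085% → 1.21%.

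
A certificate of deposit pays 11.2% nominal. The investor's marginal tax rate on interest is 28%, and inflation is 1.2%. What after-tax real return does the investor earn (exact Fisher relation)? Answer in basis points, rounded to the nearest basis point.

After-tax nominal return = 11.2% × (1 − 0.28) = 8.0640%.
1 + r = 1.08064 / 1.01200 = 1.067826
After-tax real rate = 1.067826 − 1 → 678 basis points.

678 basis points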